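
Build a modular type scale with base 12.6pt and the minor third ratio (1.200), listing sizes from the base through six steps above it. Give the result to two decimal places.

Step 0: 12.6pt
Step 1: 12.6 × 1.200 = 15.12
Step 2: 12.6 × 1.200² = 18.14
Step 3: 12.6 × 1.200³ = 21.77
Step 4: 12.6 × 1.200⁴ = 26.13
Step 5: 12.6 × 1.200⁵ = 31.35
Step 6: 12.6 × 1.200⁶ = 37.62

12.60pt, 15.12pt, 18.14pt, 21.77pt, 26.13pt, 31.35pt, 37.62pt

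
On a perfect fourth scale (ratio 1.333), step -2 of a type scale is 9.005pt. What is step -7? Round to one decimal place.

2.1pt

9.005 ÷ 1.333⁵ = 9.005 ÷ 4.20873 ≈ 2.140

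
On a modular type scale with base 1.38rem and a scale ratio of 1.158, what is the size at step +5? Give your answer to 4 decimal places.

Each step on a modular scale multiplies by the ratio, so the size n steps from the base is base × ratioⁿ.
1.38 × 1.158⁵ = 1.38 × 2.08230 ≈ 2.8736

2.8736rem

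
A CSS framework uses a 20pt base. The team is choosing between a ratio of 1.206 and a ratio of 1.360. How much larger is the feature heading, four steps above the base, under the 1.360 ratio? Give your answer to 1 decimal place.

26.1pt

At 1.206: 20.0 × 1.206⁴ = 42.308pt
At 1.360: 20.0 × 1.360⁴ = 68.420pt
Difference: 68.420 − 42.308 = 26.112pt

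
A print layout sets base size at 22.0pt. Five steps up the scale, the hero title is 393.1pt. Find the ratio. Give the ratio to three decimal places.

r⁵ = 393.1 / 22.0, so r = (393.1/22.0)^(1/5).
r = 17.8682^(1/5) ≈ 1.7800

1.780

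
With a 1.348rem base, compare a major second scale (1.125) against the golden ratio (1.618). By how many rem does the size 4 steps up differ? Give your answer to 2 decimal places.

7.08rem

Major second: 1.348 × 1.125⁴ = 2.1592rem
Golden ratio: 1.348 × 1.618⁴ = 9.2386rem
Difference: 9.2386 − 2.1592 = 7.0794rem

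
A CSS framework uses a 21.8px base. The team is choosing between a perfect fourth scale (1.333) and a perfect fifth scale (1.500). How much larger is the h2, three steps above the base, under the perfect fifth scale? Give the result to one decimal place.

Perfect fourth: 21.8 × 1.333³ = 51.635px
Perfect fifth: 21.8 × 1.500³ = 73.575px
Difference: 73.575 − 51.635 = 21.940px

21.9px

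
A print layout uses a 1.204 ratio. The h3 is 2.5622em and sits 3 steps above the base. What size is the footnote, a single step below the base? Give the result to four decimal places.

The gap is -1 − (3) = -4 steps, so the factor is 1.204^-4.
2.5622 ÷ 1.204⁴ = 2.5622 ÷ 2.10139 ≈ 1.2193

1.2193em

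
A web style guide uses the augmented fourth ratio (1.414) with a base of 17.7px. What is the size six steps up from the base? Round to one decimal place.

141.5px

17.7 × 1.414⁶ = 17.7 × 7.99275 ≈ 141.47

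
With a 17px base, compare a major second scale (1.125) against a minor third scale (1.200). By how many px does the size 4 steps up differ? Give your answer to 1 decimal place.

Major second: 17.0 × 1.125⁴ = 27.231px
Minor third: 17.0 × 1.200⁴ = 35.251px
Difference: 35.251 − 27.231 = 8.020px

8.0px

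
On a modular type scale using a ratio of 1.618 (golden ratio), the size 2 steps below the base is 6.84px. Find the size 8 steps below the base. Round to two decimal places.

6.84 ÷ 1.618⁶ = 6.84 ÷ 17.94201 ≈ 0.381

0.38px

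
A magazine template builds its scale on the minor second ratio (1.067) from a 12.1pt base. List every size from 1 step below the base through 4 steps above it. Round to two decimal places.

Step -1: 12.1 ÷ 1.067 = 11.34
Step 0: 12.1pt
Step 1: 12.1 × 1.067 = 12.91
Step 2: 12.1 × 1.067² = 13.78
Step 3: 12.1 × 1.067³ = 14.70
Step 4: 12.1 × 1.067⁴ = 15.68

11.34pt, 12.10pt, 12.91pt, 13.78pt, 14.70pt, 15.68pt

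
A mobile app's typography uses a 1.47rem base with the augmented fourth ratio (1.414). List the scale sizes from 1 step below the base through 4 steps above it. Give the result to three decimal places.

1.040rem, 1.470rem, 2.079rem, 2.939rem, 4.156rem, 5.876rem

Step -1: 1.47 ÷ 1.414 = 1.040
Step 0: 1.47rem
Step 1: 1.47 × 1.414 = 2.079
Step 2: 1.47 × 1.414² = 2.939
Step 3: 1.47 × 1.414³ = 4.156
Step 4: 1.47 × 1.414⁴ = 5.876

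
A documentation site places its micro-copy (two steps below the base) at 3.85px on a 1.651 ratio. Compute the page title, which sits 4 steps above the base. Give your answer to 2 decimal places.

77.97px

Moving from step -2 to step +4 is 6 steps up, so multiply by r⁶.
3.85 × 1.651⁶ = 3.85 × 20.25268 ≈ 77.973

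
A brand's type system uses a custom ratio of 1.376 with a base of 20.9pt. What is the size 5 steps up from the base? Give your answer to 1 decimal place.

103.1pt

Every step multiplies by the scale ratio.
20.9 × 1.376⁵ = 20.9 × 4.93278 ≈ 103.10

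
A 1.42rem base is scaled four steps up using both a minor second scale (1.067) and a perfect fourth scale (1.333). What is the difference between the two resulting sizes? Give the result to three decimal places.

Minor second: 1.42 × 1.067⁴ = 1.84054rem
Perfect fourth: 1.42 × 1.333⁴ = 4.48342rem
Difference: 4.48342 − 1.84054 = 2.64288rem

2.643rem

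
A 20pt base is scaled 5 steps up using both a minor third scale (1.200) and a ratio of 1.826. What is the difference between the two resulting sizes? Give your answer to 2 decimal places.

356.24pt

Minor third: 20.0 × 1.200⁵ = 49.7664pt
At 1.826: 20.0 × 1.826⁵ = 406.0073pt
Difference: 406.0073 − 49.7664 = 356.2409pt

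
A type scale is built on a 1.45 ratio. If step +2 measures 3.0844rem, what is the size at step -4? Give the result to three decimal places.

The gap is -4 − (2) = -6 steps, so the factor is 1.45^-6.
3.0844 ÷ 1.45⁶ = 3.0844 ÷ 9.29411 ≈ 0.332

0.332rem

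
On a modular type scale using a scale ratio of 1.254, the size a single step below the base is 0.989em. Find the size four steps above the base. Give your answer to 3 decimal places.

0.989 × 1.254⁵ = 0.989 × 3.10090 ≈ 3.067

3.067em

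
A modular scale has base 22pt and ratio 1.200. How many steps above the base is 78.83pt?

1.200ⁿ = 78.83 / 22 = 3.5832
n = ln(3.5832) / ln(1.200) = 1.2763 / 0.1823 ≈ 7.00

7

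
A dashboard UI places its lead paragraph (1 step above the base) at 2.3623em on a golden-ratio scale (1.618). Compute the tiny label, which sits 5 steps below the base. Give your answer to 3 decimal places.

2.3623 ÷ 1.618⁶ = 2.3623 ÷ 17.94201 ≈ 0.132

0.132em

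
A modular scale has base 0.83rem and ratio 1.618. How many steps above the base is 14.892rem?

1.618ⁿ = 14.892 / 0.83 = 17.9422
n = ln(17.9422) / ln(1.618) = 2.8872 / 0.4812 ≈ 6.00

6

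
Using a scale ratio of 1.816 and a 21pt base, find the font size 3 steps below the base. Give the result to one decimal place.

3.5pt

Each step on a modular scale multiplies by the ratio, so the size n steps from the base is base × ratioⁿ.
21.0 ÷ 1.816³ = 21.0 ÷ 5.98891 ≈ 3.51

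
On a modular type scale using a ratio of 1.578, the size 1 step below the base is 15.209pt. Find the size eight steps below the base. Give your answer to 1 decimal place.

0.6pt

15.209 ÷ 1.578⁷ = 15.209 ÷ 24.36402 ≈ 0.624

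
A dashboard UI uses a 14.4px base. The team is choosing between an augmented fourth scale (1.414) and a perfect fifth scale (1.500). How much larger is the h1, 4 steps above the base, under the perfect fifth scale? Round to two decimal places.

Augmented fourth: 14.4 × 1.414⁴ = 57.5652px
Perfect fifth: 14.4 × 1.500⁴ = 72.9000px
Difference: 72.9000 − 57.5652 = 15.3348px

15.33px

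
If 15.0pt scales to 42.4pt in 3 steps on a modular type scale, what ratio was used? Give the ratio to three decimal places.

1.414

The ratio satisfies 15.0 × r³ = 42.4, so r = (42.4 / 15.0)^(1/3).
r = 2.8267^(1/3) ≈ 1.4139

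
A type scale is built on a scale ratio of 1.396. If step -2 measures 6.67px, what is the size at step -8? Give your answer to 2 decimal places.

6.67 ÷ 1.396⁶ = 6.67 ÷ 7.40138 ≈ 0.901

0.90px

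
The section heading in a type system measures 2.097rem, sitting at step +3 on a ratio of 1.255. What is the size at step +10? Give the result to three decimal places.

10.283rem

2.097 × 1.255⁷ = 2.097 × 4.90350 ≈ 10.283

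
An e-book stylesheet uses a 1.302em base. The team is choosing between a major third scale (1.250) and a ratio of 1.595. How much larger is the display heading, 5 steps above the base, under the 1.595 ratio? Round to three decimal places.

Major third: 1.302 × 1.250⁵ = 3.97339em
At 1.595: 1.302 × 1.595⁵ = 13.44047em
Difference: 13.44047 − 3.97339 = 9.46708em

9.467em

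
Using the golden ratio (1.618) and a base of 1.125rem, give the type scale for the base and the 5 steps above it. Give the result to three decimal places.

1.125rem, 1.820rem, 2.945rem, 4.765rem, 7.710rem, 12.475rem

Step 0: 1.125rem
Step 1: 1.125 × 1.618 = 1.820
Step 2: 1.125 × 1.618² = 2.945
Step 3: 1.125 × 1.618³ = 4.765
Step 4: 1.125 × 1.618⁴ = 7.710
Step 5: 1.125 × 1.618⁵ = 12.475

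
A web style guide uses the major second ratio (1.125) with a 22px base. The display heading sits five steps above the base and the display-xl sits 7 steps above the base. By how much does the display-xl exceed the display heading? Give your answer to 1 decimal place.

10.5px

Step 5: 22.0 × 1.125⁵ = 39.645px
Step 7: 22.0 × 1.125⁷ = 50.175px
Difference: 50.175 − 39.645 = 10.530px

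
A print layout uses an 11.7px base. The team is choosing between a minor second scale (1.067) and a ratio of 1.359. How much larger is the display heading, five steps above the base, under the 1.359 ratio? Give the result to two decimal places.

38.05px

Minor second: 11.7 × 1.067⁵ = 16.1811px
At 1.359: 11.7 × 1.359⁵ = 54.2354px
Difference: 54.2354 − 16.1811 = 38.0543px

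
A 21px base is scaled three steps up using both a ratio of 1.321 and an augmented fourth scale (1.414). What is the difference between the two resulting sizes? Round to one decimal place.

At 1.321: 21.0 × 1.321³ = 48.409px
Augmented fourth: 21.0 × 1.414³ = 59.370px
Difference: 59.370 − 48.409 = 10.961px

11.0px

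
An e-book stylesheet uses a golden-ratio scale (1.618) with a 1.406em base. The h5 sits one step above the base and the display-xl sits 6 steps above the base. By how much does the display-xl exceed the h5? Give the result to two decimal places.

22.95em

Step 1: 1.406 × 1.618 = 2.2749em
Step 6: 1.406 × 1.618⁶ = 25.2265em
Difference: 25.2265 − 2.2749 = 22.9516em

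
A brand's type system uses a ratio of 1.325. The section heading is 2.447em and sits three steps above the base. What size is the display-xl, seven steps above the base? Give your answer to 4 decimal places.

7.5422em

2.447 × 1.325⁴ = 2.447 × 3.08222 ≈ 7.5422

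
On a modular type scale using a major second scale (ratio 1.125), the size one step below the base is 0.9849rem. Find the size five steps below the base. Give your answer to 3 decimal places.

0.615rem

0.9849 ÷ 1.125⁴ = 0.9849 ÷ 1.60181 ≈ 0.615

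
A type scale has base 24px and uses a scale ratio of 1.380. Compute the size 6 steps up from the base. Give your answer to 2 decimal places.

Each step on a modular scale multiplies by the ratio, so the size n steps from the base is base × ratioⁿ.
24.0 × 1.380⁶ = 24.0 × 6.90676 ≈ 165.76

165.76px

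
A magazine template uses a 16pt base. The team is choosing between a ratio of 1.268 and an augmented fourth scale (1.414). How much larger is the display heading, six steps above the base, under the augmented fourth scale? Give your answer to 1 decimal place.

At 1.268: 16.0 × 1.268⁶ = 66.502pt
Augmented fourth: 16.0 × 1.414⁶ = 127.884pt
Difference: 127.884 − 66.502 = 61.382pt

61.4pt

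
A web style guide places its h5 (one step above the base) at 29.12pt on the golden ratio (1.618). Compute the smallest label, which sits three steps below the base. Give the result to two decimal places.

Moving from step +1 to step -3 is 4 steps down, so divide by r⁴.
29.12 ÷ 1.618⁴ = 29.12 ÷ 6.85353 ≈ 4.249

4.25pt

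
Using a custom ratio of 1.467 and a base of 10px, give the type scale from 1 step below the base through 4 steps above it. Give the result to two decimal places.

6.82px, 10.00px, 14.67px, 21.52px, 31.57px, 46.31px

Step -1: 10.0 ÷ 1.467 = 6.82
Step 0: 10px
Step 1: 10.0 × 1.467 = 14.67
Step 2: 10.0 × 1.467² = 21.52
Step 3: 10.0 × 1.467³ = 31.57
Step 4: 10.0 × 1.467⁴ = 46.31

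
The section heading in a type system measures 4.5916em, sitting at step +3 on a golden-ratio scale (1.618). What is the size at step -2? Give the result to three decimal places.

Moving from step +3 to step -2 is 5 steps down, so divide by r⁵.
4.5916 ÷ 1.618⁵ = 4.5916 ÷ 11.08901 ≈ 0.414

0.414em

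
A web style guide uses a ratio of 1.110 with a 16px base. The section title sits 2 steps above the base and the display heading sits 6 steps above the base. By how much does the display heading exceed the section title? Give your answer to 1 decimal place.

10.2px

Step 2: 16.0 × 1.110² = 19.714px
Step 6: 16.0 × 1.110⁶ = 29.927px
Difference: 29.927 − 19.714 = 10.213px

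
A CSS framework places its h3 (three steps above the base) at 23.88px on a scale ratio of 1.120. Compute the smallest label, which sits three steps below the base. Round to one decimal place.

23.88 ÷ 1.120⁶ = 23.88 ÷ 1.97382 ≈ 12.098

12.1px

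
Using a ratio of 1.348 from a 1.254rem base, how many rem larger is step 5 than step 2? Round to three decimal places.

3.303rem

Step 2: 1.254 × 1.348² = 2.27865rem
Step 5: 1.254 × 1.348⁵ = 5.58145rem
Difference: 5.58145 − 2.27865 = 3.30280rem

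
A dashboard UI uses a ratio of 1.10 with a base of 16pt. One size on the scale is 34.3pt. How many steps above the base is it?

1.10ⁿ = 34.3 / 16 = 2.1437
n = ln(2.1437) / ln(1.10) = 0.7626 / 0.0953 ≈ 8.00

8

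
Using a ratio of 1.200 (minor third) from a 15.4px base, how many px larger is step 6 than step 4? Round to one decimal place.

14.1px

Step 4: 15.4 × 1.200⁴ = 31.933px
Step 6: 15.4 × 1.200⁶ = 45.984px
Difference: 45.984 − 31.933 = 14.051px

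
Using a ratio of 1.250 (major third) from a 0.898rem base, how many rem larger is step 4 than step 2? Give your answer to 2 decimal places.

0.79rem

Step 2: 0.898 × 1.250² = 1.4031rem
Step 4: 0.898 × 1.250⁴ = 2.1924rem
Difference: 2.1924 − 1.4031 = 0.7893rem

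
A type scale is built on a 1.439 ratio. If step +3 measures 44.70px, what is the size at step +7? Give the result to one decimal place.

44.70 × 1.439⁴ = 44.70 × 4.28789 ≈ 191.668

191.7px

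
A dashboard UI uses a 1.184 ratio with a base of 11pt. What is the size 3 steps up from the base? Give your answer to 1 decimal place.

11.0 × 1.184³ = 11.0 × 1.65980 ≈ 18.26

18.3pt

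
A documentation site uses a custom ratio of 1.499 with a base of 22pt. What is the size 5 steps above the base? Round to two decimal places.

166.51pt

A modular type scale is a geometric sequence: sizeₙ = base × rⁿ.
22.0 × 1.499⁵ = 22.0 × 7.56847 ≈ 166.51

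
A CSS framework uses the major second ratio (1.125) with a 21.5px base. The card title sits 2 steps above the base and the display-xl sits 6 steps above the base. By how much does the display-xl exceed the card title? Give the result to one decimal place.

Step 2: 21.5 × 1.125² = 27.211px
Step 6: 21.5 × 1.125⁶ = 43.587px
Difference: 43.587 − 27.211 = 16.376px

16.4px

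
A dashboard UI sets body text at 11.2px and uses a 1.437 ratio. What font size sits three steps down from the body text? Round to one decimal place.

3.8px

Each step on a modular scale multiplies by the ratio, so the size n steps from the base is base × ratioⁿ.
11.2 ÷ 1.437³ = 11.2 ÷ 2.96736 ≈ 3.77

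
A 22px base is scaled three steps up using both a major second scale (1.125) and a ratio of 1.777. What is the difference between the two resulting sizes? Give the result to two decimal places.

Major second: 22.0 × 1.125³ = 31.3242px
At 1.777: 22.0 × 1.777³ = 123.4483px
Difference: 123.4483 − 31.3242 = 92.1241px

92.12px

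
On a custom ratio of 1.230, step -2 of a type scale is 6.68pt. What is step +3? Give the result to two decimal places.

18.81pt

Moving from step -2 to step +3 is 5 steps up, so multiply by r⁵.
6.68 × 1.230⁵ = 6.68 × 2.81531 ≈ 18.806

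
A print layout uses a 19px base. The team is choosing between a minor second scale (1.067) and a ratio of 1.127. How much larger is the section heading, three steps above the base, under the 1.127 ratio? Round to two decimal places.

Minor second: 19.0 × 1.067³ = 23.0806px
At 1.127: 19.0 × 1.127³ = 27.1973px
Difference: 27.1973 − 23.0806 = 4.1167px

4.12px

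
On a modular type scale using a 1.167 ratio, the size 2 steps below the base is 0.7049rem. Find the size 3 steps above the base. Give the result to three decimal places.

1.526rem

Moving from step -2 to step +3 is 5 steps up, so multiply by r⁵.
0.7049 × 1.167⁵ = 0.7049 × 2.16448 ≈ 1.526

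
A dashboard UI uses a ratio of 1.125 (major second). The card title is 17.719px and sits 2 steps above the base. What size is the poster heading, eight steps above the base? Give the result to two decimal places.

The gap is 8 − (2) = 6 steps, so the factor is 1.125^6.
17.719 × 1.125⁶ = 17.719 × 2.02729 ≈ 35.921

35.92px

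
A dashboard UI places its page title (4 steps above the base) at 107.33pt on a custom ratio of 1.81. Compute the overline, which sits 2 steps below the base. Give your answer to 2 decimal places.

3.05pt

107.33 ÷ 1.81⁶ = 107.33 ÷ 35.16183 ≈ 3.052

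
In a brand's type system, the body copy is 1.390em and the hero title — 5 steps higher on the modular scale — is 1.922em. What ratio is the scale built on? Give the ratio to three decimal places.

1.067

The ratio satisfies 1.390 × r⁵ = 1.922, so r = (1.922 / 1.390)^(1/5).
r = 1.3827^(1/5) ≈ 1.0670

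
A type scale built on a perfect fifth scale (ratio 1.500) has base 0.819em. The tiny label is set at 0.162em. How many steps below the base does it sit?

1.500ⁿ = 0.819 / 0.162 = 5.0556
n = ln(5.0556) / ln(1.500) = 1.6205 / 0.4055 ≈ 4.00

4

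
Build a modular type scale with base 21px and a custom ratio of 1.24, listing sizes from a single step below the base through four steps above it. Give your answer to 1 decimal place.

Step -1: 21.0 ÷ 1.24 = 16.9
Step 0: 21px
Step 1: 21.0 × 1.24 = 26.0
Step 2: 21.0 × 1.24² = 32.3
Step 3: 21.0 × 1.24³ = 40.0
Step 4: 21.0 × 1.24⁴ = 49.6

16.9px, 21.0px, 26.0px, 32.3px, 40.0px, 49.6px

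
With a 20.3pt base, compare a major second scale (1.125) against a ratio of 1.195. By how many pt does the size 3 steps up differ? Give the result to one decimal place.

Major second: 20.3 × 1.125³ = 28.904pt
At 1.195: 20.3 × 1.195³ = 34.642pt
Difference: 34.642 − 28.904 = 5.738pt

5.7pt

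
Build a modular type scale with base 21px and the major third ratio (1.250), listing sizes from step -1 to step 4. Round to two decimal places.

16.80px, 21.00px, 26.25px, 32.81px, 41.02px, 51.27px

Step -1: 21.0 ÷ 1.250 = 16.80
Step 0: 21px
Step 1: 21.0 × 1.250 = 26.25
Step 2: 21.0 × 1.250² = 32.81
Step 3: 21.0 × 1.250³ = 41.02
Step 4: 21.0 × 1.250⁴ = 51.27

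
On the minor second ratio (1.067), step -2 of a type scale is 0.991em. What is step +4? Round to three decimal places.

0.991 × 1.067⁶ = 0.991 × 1.47566 ≈ 1.462

1.462em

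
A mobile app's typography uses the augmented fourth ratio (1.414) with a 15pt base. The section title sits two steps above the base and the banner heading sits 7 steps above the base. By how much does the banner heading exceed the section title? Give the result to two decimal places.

Step 2: 15.0 × 1.414² = 29.9909pt
Step 7: 15.0 × 1.414⁷ = 169.5263pt
Difference: 169.5263 − 29.9909 = 139.5354pt

139.54pt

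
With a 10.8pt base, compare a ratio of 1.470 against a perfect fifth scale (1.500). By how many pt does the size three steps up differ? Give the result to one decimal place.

2.1pt

At 1.470: 10.8 × 1.470³ = 34.306pt
Perfect fifth: 10.8 × 1.500³ = 36.450pt
Difference: 36.450 − 34.306 = 2.144pt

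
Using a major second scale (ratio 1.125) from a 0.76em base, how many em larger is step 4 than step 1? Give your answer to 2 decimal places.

Step 1: 0.76 × 1.125 = 0.8550em
Step 4: 0.76 × 1.125⁴ = 1.2174em
Difference: 1.2174 − 0.8550 = 0.3624em

0.36em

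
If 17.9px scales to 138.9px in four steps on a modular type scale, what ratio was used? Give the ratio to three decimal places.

1.669

The ratio satisfies 17.9 × r⁴ = 138.9, so r = (138.9 / 17.9)^(1/4).
r = 7.7598^(1/4) ≈ 1.6690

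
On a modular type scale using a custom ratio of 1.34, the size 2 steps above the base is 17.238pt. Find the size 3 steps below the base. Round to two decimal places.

3.99pt

17.238 ÷ 1.34⁵ = 17.238 ÷ 4.32040 ≈ 3.990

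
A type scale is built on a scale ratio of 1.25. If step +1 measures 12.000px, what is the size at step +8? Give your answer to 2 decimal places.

57.22px

Moving from step +1 to step +8 is 7 steps up, so multiply by r⁷.
12.000 × 1.25⁷ = 12.000 × 4.76837 ≈ 57.220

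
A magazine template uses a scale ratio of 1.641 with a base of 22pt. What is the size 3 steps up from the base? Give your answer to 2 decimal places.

Every step multiplies by the scale ratio.
22.0 × 1.641³ = 22.0 × 4.41902 ≈ 97.22

97.22pt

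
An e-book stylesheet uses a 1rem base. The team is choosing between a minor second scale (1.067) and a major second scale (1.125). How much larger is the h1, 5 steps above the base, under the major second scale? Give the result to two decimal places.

Minor second: 1.0 × 1.067⁵ = 1.3830rem
Major second: 1.0 × 1.125⁵ = 1.8020rem
Difference: 1.8020 − 1.3830 = 0.4190rem

0.42rem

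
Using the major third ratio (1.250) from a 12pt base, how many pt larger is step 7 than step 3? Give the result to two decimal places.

Step 3: 12.0 × 1.250³ = 23.4375pt
Step 7: 12.0 × 1.250⁷ = 57.2205pt
Difference: 57.2205 − 23.4375 = 33.7830pt

33.78pt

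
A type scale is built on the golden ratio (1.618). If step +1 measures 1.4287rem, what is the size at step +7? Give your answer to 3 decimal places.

1.4287 × 1.618⁶ = 1.4287 × 17.94201 ≈ 25.634

25.634rem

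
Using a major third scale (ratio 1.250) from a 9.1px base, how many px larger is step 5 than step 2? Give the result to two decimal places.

Step 2: 9.1 × 1.250² = 14.2188px
Step 5: 9.1 × 1.250⁵ = 27.7710px
Difference: 27.7710 − 14.2188 = 13.5522px

13.55px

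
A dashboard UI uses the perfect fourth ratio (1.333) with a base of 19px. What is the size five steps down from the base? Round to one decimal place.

19.0 ÷ 1.333⁵ = 19.0 ÷ 4.20873 ≈ 4.51

4.5px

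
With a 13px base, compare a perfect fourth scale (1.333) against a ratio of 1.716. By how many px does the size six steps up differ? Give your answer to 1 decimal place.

Perfect fourth: 13.0 × 1.333⁶ = 72.933px
At 1.716: 13.0 × 1.716⁶ = 331.930px
Difference: 331.930 − 72.933 = 258.997px

259.0px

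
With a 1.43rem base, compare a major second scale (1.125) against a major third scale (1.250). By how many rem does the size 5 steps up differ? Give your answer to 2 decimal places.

Major second: 1.43 × 1.125⁵ = 2.5769rem
Major third: 1.43 × 1.250⁵ = 4.3640rem
Difference: 4.3640 − 2.5769 = 1.7871rem

1.79rem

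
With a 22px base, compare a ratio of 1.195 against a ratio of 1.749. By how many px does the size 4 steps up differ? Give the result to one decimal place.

At 1.195: 22.0 × 1.195⁴ = 44.864px
At 1.749: 22.0 × 1.749⁴ = 205.865px
Difference: 205.865 − 44.864 = 161.001px

161.0px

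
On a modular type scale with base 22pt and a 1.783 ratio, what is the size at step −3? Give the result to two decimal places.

Each step on a modular scale multiplies by the ratio, so the size n steps from the base is base × ratioⁿ.
22.0 ÷ 1.783³ = 22.0 ÷ 5.66832 ≈ 3.88

3.88pt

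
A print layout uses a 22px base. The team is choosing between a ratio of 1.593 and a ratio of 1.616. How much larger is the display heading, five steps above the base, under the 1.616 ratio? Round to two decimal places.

At 1.593: 22.0 × 1.593⁵ = 225.6844px
At 1.616: 22.0 × 1.616⁵ = 242.4541px
Difference: 242.4541 − 225.6844 = 16.7697px

16.77px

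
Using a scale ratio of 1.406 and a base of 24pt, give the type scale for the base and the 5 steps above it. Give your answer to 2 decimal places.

24.00pt, 33.74pt, 47.44pt, 66.71pt, 93.79pt, 131.87pt

Step 0: 24pt
Step 1: 24.0 × 1.406 = 33.74
Step 2: 24.0 × 1.406² = 47.44
Step 3: 24.0 × 1.406³ = 66.71
Step 4: 24.0 × 1.406⁴ = 93.79
Step 5: 24.0 × 1.406⁵ = 131.87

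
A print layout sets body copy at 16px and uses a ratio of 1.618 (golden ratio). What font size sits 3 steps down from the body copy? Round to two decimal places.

3.78px

16.0 ÷ 1.618³ = 16.0 ÷ 4.23580 ≈ 3.78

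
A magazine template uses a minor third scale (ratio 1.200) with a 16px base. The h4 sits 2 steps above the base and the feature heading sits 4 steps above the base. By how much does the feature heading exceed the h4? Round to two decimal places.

Step 2: 16.0 × 1.200² = 23.0400px
Step 4: 16.0 × 1.200⁴ = 33.1776px
Difference: 33.1776 − 23.0400 = 10.1376px

10.14px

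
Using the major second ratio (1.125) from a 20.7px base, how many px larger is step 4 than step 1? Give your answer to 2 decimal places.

9.87px

Step 1: 20.7 × 1.125 = 23.2875px
Step 4: 20.7 × 1.125⁴ = 33.1574px
Difference: 33.1574 − 23.2875 = 9.8699px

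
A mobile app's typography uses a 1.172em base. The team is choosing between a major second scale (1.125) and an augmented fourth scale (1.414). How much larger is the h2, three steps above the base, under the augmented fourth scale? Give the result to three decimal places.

1.645em

Major second: 1.172 × 1.125³ = 1.66873em
Augmented fourth: 1.172 × 1.414³ = 3.31342em
Difference: 3.31342 − 1.66873 = 1.64469em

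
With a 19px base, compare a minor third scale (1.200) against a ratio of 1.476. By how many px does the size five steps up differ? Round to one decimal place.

Minor third: 19.0 × 1.200⁵ = 47.278px
At 1.476: 19.0 × 1.476⁵ = 133.102px
Difference: 133.102 − 47.278 = 85.824px

85.8px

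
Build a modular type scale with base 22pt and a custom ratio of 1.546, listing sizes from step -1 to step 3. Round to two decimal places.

Step -1: 22.0 ÷ 1.546 = 14.23
Step 0: 22pt
Step 1: 22.0 × 1.546 = 34.01
Step 2: 22.0 × 1.546² = 52.58
Step 3: 22.0 × 1.546³ = 81.29

14.23pt, 22.00pt, 34.01pt, 52.58pt, 81.29pt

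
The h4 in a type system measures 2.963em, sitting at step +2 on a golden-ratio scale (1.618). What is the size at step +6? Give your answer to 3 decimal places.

2.963 × 1.618⁴ = 2.963 × 6.85353 ≈ 20.307

20.307em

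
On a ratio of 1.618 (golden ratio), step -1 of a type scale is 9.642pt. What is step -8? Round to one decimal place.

0.3pt

Moving from step -1 to step -8 is 7 steps down, so divide by r⁷.
9.642 ÷ 1.618⁷ = 9.642 ÷ 29.03017 ≈ 0.332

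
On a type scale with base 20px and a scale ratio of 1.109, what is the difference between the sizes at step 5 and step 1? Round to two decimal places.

11.37px

Step 1: 20.0 × 1.109 = 22.1800px
Step 5: 20.0 × 1.109⁵ = 33.5496px
Difference: 33.5496 − 22.1800 = 11.3696px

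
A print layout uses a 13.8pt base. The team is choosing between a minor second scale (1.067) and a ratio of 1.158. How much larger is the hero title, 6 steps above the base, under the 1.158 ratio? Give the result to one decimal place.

Minor second: 13.8 × 1.067⁶ = 20.364pt
At 1.158: 13.8 × 1.158⁶ = 33.276pt
Difference: 33.276 − 20.364 = 12.912pt

12.9pt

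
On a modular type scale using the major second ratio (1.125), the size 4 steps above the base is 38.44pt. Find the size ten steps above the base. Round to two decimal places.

77.93pt

38.44 × 1.125⁶ = 38.44 × 2.02729 ≈ 77.929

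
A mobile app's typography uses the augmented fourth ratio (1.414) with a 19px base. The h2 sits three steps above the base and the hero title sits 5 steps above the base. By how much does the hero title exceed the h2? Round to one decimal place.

Step 3: 19.0 × 1.414³ = 53.716px
Step 5: 19.0 × 1.414⁵ = 107.399px
Difference: 107.399 − 53.716 = 53.683px

53.7px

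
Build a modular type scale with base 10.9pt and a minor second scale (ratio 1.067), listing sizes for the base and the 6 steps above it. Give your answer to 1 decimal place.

10.9pt, 11.6pt, 12.4pt, 13.2pt, 14.1pt, 15.1pt, 16.1pt

Step 0: 10.9pt
Step 1: 10.9 × 1.067 = 11.6
Step 2: 10.9 × 1.067² = 12.4
Step 3: 10.9 × 1.067³ = 13.2
Step 4: 10.9 × 1.067⁴ = 14.1
Step 5: 10.9 × 1.067⁵ = 15.1
Step 6: 10.9 × 1.067⁶ = 16.1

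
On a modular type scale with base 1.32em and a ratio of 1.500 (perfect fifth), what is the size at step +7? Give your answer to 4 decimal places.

Every step multiplies by the scale ratio.
1.32 × 1.500⁷ = 1.32 × 17.08594 ≈ 22.5534

22.5534em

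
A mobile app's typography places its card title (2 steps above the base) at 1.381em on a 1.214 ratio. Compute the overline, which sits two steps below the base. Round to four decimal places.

1.381 ÷ 1.214⁴ = 1.381 ÷ 2.17207 ≈ 0.6358

0.6358em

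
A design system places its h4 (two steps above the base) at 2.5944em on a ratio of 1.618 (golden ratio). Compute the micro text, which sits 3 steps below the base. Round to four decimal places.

0.2340em

The gap is -3 − (2) = -5 steps, so the factor is 1.618^-5.
2.5944 ÷ 1.618⁵ = 2.5944 ÷ 11.08901 ≈ 0.2340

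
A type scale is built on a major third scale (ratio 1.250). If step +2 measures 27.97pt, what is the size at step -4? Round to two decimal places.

7.33pt

The gap is -4 − (2) = -6 steps, so the factor is 1.250^-6.
27.97 ÷ 1.250⁶ = 27.97 ÷ 3.81470 ≈ 7.332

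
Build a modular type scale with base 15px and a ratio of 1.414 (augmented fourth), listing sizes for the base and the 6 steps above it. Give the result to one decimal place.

Step 0: 15px
Step 1: 15.0 × 1.414 = 21.2
Step 2: 15.0 × 1.414² = 30.0
Step 3: 15.0 × 1.414³ = 42.4
Step 4: 15.0 × 1.414⁴ = 60.0
Step 5: 15.0 × 1.414⁵ = 84.8
Step 6: 15.0 × 1.414⁶ = 119.9

15.0px, 21.2px, 30.0px, 42.4px, 60.0px, 84.8px, 119.9px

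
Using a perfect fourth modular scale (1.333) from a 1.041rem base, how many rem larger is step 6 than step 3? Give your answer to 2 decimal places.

3.37rem

Step 3: 1.041 × 1.333³ = 2.4657rem
Step 6: 1.041 × 1.333⁶ = 5.8403rem
Difference: 5.8403 − 2.4657 = 3.3746rem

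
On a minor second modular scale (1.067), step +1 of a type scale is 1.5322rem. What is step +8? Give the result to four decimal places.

1.5322 × 1.067⁷ = 1.5322 × 1.57453 ≈ 2.4125

2.4125rem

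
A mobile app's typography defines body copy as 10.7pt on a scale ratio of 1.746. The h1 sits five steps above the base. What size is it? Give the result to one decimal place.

Every step multiplies by the scale ratio.
10.7 × 1.746⁵ = 10.7 × 16.22636 ≈ 173.62

173.6pt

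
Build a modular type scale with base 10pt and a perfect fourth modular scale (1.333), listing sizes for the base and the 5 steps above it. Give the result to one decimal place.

Step 0: 10pt
Step 1: 10.0 × 1.333 = 13.3
Step 2: 10.0 × 1.333² = 17.8
Step 3: 10.0 × 1.333³ = 23.7
Step 4: 10.0 × 1.333⁴ = 31.6
Step 5: 10.0 × 1.333⁵ = 42.1

10.0pt, 13.3pt, 17.8pt, 23.7pt, 31.6pt, 42.1pt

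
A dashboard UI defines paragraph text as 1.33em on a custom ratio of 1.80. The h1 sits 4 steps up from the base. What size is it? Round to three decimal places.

1.33 × 1.80⁴ = 1.33 × 10.49760 ≈ 13.962

13.962em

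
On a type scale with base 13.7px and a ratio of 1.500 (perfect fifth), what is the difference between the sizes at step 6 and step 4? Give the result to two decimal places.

Step 4: 13.7 × 1.500⁴ = 69.3563px
Step 6: 13.7 × 1.500⁶ = 156.0516px
Difference: 156.0516 − 69.3563 = 86.6953px

86.70px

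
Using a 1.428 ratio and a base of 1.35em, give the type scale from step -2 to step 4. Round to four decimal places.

0.6620em, 0.9454em, 1.3500em, 1.9278em, 2.7529em, 3.9311em, 5.6137em

Step -2: 1.35 ÷ 1.428² = 0.6620
Step -1: 1.35 ÷ 1.428 = 0.9454
Step 0: 1.35em
Step 1: 1.35 × 1.428 = 1.9278
Step 2: 1.35 × 1.428² = 2.7529
Step 3: 1.35 × 1.428³ = 3.9311
Step 4: 1.35 × 1.428⁴ = 5.6137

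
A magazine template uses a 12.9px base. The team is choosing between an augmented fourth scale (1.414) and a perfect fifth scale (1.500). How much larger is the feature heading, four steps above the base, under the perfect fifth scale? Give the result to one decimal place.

Augmented fourth: 12.9 × 1.414⁴ = 51.569px
Perfect fifth: 12.9 × 1.500⁴ = 65.306px
Difference: 65.306 − 51.569 = 13.737px

13.7px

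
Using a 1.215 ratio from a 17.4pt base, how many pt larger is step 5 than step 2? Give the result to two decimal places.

Step 2: 17.4 × 1.215² = 25.6863pt
Step 5: 17.4 × 1.215⁵ = 46.0713pt
Difference: 46.0713 − 25.6863 = 20.3850pt

20.39pt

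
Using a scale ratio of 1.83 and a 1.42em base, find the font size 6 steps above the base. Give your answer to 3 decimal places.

53.333em

1.42 × 1.83⁶ = 1.42 × 37.55835 ≈ 53.333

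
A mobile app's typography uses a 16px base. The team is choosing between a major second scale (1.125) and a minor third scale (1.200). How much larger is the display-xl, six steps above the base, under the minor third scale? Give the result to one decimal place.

15.3px

Major second: 16.0 × 1.125⁶ = 32.437px
Minor third: 16.0 × 1.200⁶ = 47.776px
Difference: 47.776 − 32.437 = 15.339px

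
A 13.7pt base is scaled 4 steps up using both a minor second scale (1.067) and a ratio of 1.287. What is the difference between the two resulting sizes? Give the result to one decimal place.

19.8pt

Minor second: 13.7 × 1.067⁴ = 17.757pt
At 1.287: 13.7 × 1.287⁴ = 37.587pt
Difference: 37.587 − 17.757 = 19.830pt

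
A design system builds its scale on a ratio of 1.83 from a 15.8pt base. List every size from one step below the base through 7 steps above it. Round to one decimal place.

8.6pt, 15.8pt, 28.9pt, 52.9pt, 96.8pt, 177.2pt, 324.3pt, 593.4pt, 1086.0pt

Step -1: 15.8 ÷ 1.83 = 8.6
Step 0: 15.8pt
Step 1: 15.8 × 1.83 = 28.9
Step 2: 15.8 × 1.83² = 52.9
Step 3: 15.8 × 1.83³ = 96.8
Step 4: 15.8 × 1.83⁴ = 177.2
Step 5: 15.8 × 1.83⁵ = 324.3
Step 6: 15.8 × 1.83⁶ = 593.4
Step 7: 15.8 × 1.83⁷ = 1086.0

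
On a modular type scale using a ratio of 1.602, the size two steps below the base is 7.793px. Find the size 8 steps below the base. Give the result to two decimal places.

Moving from step -2 to step -8 is 6 steps down, so divide by r⁶.
7.793 ÷ 1.602⁶ = 7.793 ÷ 16.90344 ≈ 0.461

0.46px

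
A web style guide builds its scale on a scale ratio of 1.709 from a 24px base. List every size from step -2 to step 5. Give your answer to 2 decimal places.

Step -2: 24.0 ÷ 1.709² = 8.22
Step -1: 24.0 ÷ 1.709 = 14.04
Step 0: 24px
Step 1: 24.0 × 1.709 = 41.02
Step 2: 24.0 × 1.709² = 70.10
Step 3: 24.0 × 1.709³ = 119.79
Step 4: 24.0 × 1.709⁴ = 204.73
Step 5: 24.0 × 1.709⁵ = 349.88

8.22px, 14.04px, 24.00px, 41.02px, 70.10px, 119.79px, 204.73px, 349.88px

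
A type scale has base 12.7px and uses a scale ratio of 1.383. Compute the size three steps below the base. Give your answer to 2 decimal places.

4.80px

12.7 ÷ 1.383³ = 12.7 ÷ 2.64525 ≈ 4.80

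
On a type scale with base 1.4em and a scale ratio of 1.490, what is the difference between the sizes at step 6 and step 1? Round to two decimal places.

13.23em

Step 1: 1.4 × 1.490 = 2.0860em
Step 6: 1.4 × 1.490⁶ = 15.3195em
Difference: 15.3195 − 2.0860 = 13.2335em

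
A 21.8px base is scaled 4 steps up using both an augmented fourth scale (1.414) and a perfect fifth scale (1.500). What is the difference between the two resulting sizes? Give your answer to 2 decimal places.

23.22px

Augmented fourth: 21.8 × 1.414⁴ = 87.1473px
Perfect fifth: 21.8 × 1.500⁴ = 110.3625px
Difference: 110.3625 − 87.1473 = 23.2152px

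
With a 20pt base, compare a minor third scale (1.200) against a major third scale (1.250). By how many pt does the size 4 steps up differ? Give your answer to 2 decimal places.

Minor third: 20.0 × 1.200⁴ = 41.4720pt
Major third: 20.0 × 1.250⁴ = 48.8281pt
Difference: 48.8281 − 41.4720 = 7.3561pt

7.36pt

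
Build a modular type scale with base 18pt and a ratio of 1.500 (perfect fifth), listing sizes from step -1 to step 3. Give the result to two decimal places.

12.00pt, 18.00pt, 27.00pt, 40.50pt, 60.75pt

Step -1: 18.0 ÷ 1.500 = 12.00
Step 0: 18pt
Step 1: 18.0 × 1.500 = 27.00
Step 2: 18.0 × 1.500² = 40.50
Step 3: 18.0 × 1.500³ = 60.75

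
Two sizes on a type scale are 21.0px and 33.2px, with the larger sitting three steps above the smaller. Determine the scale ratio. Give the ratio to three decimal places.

1.165

The ratio satisfies 21.0 × r³ = 33.2, so r = (33.2 / 21.0)^(1/3).
r = 1.5810^(1/3) ≈ 1.1649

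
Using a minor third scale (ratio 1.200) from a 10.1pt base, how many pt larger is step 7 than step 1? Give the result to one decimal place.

24.1pt

Step 1: 10.1 × 1.200 = 12.120pt
Step 7: 10.1 × 1.200⁷ = 36.190pt
Difference: 36.190 − 12.120 = 24.070pt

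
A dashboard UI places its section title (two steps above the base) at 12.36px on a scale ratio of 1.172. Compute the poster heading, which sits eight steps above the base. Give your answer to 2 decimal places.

32.03px

12.36 × 1.172⁶ = 12.36 × 2.59159 ≈ 32.032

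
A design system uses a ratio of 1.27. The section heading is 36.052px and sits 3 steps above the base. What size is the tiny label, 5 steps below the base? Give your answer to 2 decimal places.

5.33px

36.052 ÷ 1.27⁸ = 36.052 ÷ 6.76752 ≈ 5.327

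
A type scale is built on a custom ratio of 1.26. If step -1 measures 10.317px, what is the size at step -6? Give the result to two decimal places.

3.25px

The gap is -6 − (-1) = -5 steps, so the factor is 1.26^-5.
10.317 ÷ 1.26⁵ = 10.317 ÷ 3.17580 ≈ 3.249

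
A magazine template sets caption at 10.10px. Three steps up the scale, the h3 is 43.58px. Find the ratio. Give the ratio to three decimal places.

The ratio satisfies 10.10 × r³ = 43.58, so r = (43.58 / 10.10)^(1/3).
r = 4.3149^(1/3) ≈ 1.6280

1.628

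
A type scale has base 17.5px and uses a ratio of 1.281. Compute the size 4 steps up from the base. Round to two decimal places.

17.5 × 1.281⁴ = 17.5 × 2.69275 ≈ 47.12

47.12px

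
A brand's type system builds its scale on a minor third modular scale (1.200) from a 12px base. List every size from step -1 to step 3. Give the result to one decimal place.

10.0px, 12.0px, 14.4px, 17.3px, 20.7px

Step -1: 12.0 ÷ 1.200 = 10.0
Step 0: 12px
Step 1: 12.0 × 1.200 = 14.4
Step 2: 12.0 × 1.200² = 17.3
Step 3: 12.0 × 1.200³ = 20.7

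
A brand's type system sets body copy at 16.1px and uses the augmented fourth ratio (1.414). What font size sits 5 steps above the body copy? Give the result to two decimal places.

91.01px

16.1 × 1.414⁵ = 16.1 × 5.65258 ≈ 91.01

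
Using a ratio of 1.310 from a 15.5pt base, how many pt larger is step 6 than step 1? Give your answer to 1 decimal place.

Step 1: 15.5 × 1.310 = 20.305pt
Step 6: 15.5 × 1.310⁶ = 78.336pt
Difference: 78.336 − 20.305 = 58.031pt

58.0pt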